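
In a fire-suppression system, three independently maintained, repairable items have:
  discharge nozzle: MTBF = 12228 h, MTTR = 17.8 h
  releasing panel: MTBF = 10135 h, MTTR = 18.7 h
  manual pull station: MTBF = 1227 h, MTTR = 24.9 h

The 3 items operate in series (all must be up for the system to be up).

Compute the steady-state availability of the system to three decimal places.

0.977

A(discharge nozzle) = MTBF/(MTBF+MTTR) = 12228/(12228+17.8) = 0.998546
A(releasing panel) = MTBF/(MTBF+MTTR) = 10135/(10135+18.7) = 0.998158
A(manual pull station) = MTBF/(MTBF+MTTR) = 1227/(1227+24.9) = 0.980110
Series availability: 0.998546 × 0.998158 × 0.980110 = 0.977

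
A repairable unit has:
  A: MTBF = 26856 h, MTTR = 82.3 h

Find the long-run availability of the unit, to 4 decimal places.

0.9969

A(A) = MTBF/(MTBF+MTTR) = 26856/(26856+82.3) = 0.9969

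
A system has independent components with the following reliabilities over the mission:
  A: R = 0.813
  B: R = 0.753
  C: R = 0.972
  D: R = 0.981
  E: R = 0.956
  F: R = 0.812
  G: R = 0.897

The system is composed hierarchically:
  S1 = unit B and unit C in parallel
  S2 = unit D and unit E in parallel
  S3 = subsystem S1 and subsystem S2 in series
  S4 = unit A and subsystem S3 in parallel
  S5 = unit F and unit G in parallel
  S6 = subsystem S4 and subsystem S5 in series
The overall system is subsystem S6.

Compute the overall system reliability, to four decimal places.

0.9792

Parallel (B and C): 1 − (1 − 0.753000)(1 − 0.972000) = 0.993084
Parallel (D and E): 1 − (1 − 0.981000)(1 − 0.956000) = 0.999164
Series ([0.993084] and [0.999164]): 0.993084 × 0.999164 = 0.992254
Parallel (A and [0.992254]): 1 − (1 − 0.813000)(1 − 0.992254) = 0.998551
Parallel (F and G): 1 − (1 − 0.812000)(1 − 0.897000) = 0.980636
Series ([0.998551] and [0.980636]): 0.998551 × 0.980636 = 0.9792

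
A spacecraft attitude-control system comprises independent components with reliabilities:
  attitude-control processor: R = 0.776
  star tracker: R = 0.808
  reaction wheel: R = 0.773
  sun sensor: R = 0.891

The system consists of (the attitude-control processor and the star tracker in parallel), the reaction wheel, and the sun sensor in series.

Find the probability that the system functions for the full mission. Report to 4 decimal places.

0.6591

Parallel (attitude-control processor and star tracker): 1 − (1 − 0.776000)(1 − 0.808000) = 0.956992
Series ([0.956992], reaction wheel, and sun sensor): 0.956992 × 0.773000 × 0.891000 = 0.6591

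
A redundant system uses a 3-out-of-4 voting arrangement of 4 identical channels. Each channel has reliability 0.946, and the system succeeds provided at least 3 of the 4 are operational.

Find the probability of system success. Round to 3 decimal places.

0.984

R = Σ_{i=3}^{4} C(4,i) p^i (1−p)^{4−i} with p = 0.946
C(4,3)·0.946^3·0.054^1 = 0.18286
C(4,4)·0.946^4·0.054^0 = 0.80087
Sum = 0.984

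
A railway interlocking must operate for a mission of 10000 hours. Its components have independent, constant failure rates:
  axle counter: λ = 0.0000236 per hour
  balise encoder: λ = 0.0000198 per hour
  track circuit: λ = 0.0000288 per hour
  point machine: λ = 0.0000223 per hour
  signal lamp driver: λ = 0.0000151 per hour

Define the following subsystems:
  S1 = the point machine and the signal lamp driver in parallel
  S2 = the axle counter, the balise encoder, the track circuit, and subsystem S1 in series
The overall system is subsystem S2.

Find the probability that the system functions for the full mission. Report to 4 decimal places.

0.4722

R(axle counter) = exp(−0.0000236 × 10000) = 0.789781
R(balise encoder) = exp(−0.0000198 × 10000) = 0.820370
R(track circuit) = exp(−0.0000288 × 10000) = 0.749762
R(point machine) = exp(−0.0000223 × 10000) = 0.800115
R(signal lamp driver) = exp(−0.0000151 × 10000) = 0.859848
Parallel (point machine and signal lamp driver): 1 − (1 − 0.800115)(1 − 0.859848) = 0.971986
Series (axle counter, balise encoder, track circuit, and [0.971986]): 0.789781 × 0.820370 × 0.749762 × 0.971986 = 0.4722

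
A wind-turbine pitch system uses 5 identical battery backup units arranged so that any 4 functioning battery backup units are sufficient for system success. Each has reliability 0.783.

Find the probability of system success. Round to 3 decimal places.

0.702

R = Σ_{i=4}^{5} C(5,i) p^i (1−p)^{5−i} with p = 0.783
C(5,4)·0.783^4·0.217^1 = 0.40783
C(5,5)·0.783^5·0.217^0 = 0.29431
Sum = 0.702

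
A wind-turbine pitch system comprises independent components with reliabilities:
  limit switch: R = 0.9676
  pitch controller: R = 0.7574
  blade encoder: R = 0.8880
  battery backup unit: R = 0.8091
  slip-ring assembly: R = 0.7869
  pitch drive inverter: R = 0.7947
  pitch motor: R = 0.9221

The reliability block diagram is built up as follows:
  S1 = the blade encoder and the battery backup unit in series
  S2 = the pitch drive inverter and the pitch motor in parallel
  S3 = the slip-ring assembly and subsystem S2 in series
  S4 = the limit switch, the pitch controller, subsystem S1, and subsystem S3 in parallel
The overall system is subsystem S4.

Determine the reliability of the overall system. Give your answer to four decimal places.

Series (blade encoder and battery backup unit): 0.888000 × 0.809100 = 0.718481
Parallel (pitch drive inverter and pitch motor): 1 − (1 − 0.794700)(1 − 0.922100) = 0.984007
Series (slip-ring assembly and [0.984007]): 0.786900 × 0.984007 = 0.774315
Parallel (limit switch, pitch controller, [0.718481], and [0.774315]): 1 − (1 − 0.967600)(1 − 0.757400)(1 − 0.718481)(1 − 0.774315) = 0.9995

0.9995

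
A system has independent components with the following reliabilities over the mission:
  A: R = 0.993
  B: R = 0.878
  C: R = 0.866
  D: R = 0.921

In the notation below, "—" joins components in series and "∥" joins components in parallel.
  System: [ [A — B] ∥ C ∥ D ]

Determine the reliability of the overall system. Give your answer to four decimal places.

0.9986

Series (A and B): 0.993000 × 0.878000 = 0.871854
Parallel ([0.871854], C, and D): 1 − (1 − 0.871854)(1 − 0.866000)(1 − 0.921000) = 0.9986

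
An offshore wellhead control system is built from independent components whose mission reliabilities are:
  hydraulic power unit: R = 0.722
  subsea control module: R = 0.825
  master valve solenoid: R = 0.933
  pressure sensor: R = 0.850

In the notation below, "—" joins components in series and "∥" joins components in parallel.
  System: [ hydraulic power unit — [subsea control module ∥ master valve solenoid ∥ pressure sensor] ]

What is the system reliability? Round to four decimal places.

Parallel (subsea control module, master valve solenoid, and pressure sensor): 1 − (1 − 0.825000)(1 − 0.933000)(1 − 0.850000) = 0.998241
Series (hydraulic power unit and [0.998241]): 0.722000 × 0.998241 = 0.7207

0.7207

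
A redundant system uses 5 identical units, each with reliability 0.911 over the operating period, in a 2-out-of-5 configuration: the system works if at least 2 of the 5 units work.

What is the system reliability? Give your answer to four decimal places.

R = Σ_{i=2}^{5} C(5,i) p^i (1−p)^{5−i} with p = 0.911
C(5,2)·0.911^2·0.089^3 = 0.005851
C(5,3)·0.911^3·0.089^2 = 0.059887
C(5,4)·0.911^4·0.089^1 = 0.306502
C(5,5)·0.911^5·0.089^0 = 0.627468
Sum = 0.9997

0.9997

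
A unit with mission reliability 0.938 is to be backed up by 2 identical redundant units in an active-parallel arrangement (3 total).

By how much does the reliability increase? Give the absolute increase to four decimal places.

R_before = 0.938
R_after = 1 − (1 − 0.938)^3 = 0.9998
ΔR = 0.9998 − 0.938 = 0.0618

0.0618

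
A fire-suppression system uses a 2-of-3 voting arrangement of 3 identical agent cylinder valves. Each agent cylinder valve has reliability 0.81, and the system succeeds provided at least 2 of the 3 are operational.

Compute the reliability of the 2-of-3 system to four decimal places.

R = Σ_{i=2}^{3} C(3,i) p^i (1−p)^{3−i} with p = 0.81
C(3,2)·0.81^2·0.19^1 = 0.373977
C(3,3)·0.81^3·0.19^0 = 0.531441
Sum = 0.9054

0.9054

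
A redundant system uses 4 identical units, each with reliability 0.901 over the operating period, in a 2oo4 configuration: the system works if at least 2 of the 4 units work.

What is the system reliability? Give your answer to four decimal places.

0.9964

R = Σ_{i=2}^{4} C(4,i) p^i (1−p)^{4−i} with p = 0.901
C(4,2)·0.901^2·0.099^2 = 0.047739
C(4,3)·0.901^3·0.099^1 = 0.289647
C(4,4)·0.901^4·0.099^0 = 0.659021
Sum = 0.9964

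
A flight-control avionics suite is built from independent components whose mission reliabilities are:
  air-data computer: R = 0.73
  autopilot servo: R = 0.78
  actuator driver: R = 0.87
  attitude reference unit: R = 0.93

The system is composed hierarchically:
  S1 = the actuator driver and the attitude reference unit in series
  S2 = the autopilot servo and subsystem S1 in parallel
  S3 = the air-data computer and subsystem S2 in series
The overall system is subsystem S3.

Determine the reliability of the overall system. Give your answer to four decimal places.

0.6993

Series (actuator driver and attitude reference unit): 0.870000 × 0.930000 = 0.809100
Parallel (autopilot servo and [0.809100]): 1 − (1 − 0.780000)(1 − 0.809100) = 0.958002
Series (air-data computer and [0.958002]): 0.730000 × 0.958002 = 0.6993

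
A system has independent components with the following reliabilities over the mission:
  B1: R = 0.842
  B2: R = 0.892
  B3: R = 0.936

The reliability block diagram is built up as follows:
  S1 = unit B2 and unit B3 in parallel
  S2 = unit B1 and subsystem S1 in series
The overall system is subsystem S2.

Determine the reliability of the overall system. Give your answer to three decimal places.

Parallel (B2 and B3): 1 − (1 − 0.89200)(1 − 0.93600) = 0.99309
Series (B1 and [0.99309]): 0.84200 × 0.99309 = 0.836

0.836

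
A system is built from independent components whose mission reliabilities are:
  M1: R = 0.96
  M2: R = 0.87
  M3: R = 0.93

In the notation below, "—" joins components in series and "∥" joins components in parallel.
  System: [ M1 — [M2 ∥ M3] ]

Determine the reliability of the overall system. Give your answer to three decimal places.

Parallel (M2 and M3): 1 − (1 − 0.87000)(1 − 0.93000) = 0.99090
Series (M1 and [0.99090]): 0.96000 × 0.99090 = 0.951

0.951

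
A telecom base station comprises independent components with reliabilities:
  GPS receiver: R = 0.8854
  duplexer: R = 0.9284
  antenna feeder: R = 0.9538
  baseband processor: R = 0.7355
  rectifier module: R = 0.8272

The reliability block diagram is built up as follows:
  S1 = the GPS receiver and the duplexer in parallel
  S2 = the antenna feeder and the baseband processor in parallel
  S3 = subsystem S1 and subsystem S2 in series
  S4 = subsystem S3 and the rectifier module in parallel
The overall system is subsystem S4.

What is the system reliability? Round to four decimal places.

Parallel (GPS receiver and duplexer): 1 − (1 − 0.885400)(1 − 0.928400) = 0.991795
Parallel (antenna feeder and baseband processor): 1 − (1 − 0.953800)(1 − 0.735500) = 0.987780
Series ([0.991795] and [0.987780]): 0.991795 × 0.987780 = 0.979675
Parallel ([0.979675] and rectifier module): 1 − (1 − 0.979675)(1 − 0.827200) = 0.9965

0.9965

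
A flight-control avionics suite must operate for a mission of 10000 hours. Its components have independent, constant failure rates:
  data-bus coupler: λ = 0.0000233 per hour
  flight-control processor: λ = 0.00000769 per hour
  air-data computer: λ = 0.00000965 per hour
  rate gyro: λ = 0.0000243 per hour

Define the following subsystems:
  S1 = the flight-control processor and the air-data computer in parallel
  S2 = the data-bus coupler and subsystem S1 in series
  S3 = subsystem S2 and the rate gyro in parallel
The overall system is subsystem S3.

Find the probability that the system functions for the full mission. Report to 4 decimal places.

R(data-bus coupler) = exp(−0.0000233 × 10000) = 0.792154
R(flight-control processor) = exp(−0.00000769 × 10000) = 0.925982
R(air-data computer) = exp(−0.00000965 × 10000) = 0.908010
R(rate gyro) = exp(−0.0000243 × 10000) = 0.784272
Parallel (flight-control processor and air-data computer): 1 − (1 − 0.925982)(1 − 0.908010) = 0.993191
Series (data-bus coupler and [0.993191]): 0.792154 × 0.993191 = 0.786760
Parallel ([0.786760] and rate gyro): 1 − (1 − 0.786760)(1 − 0.784272) = 0.9540

0.9540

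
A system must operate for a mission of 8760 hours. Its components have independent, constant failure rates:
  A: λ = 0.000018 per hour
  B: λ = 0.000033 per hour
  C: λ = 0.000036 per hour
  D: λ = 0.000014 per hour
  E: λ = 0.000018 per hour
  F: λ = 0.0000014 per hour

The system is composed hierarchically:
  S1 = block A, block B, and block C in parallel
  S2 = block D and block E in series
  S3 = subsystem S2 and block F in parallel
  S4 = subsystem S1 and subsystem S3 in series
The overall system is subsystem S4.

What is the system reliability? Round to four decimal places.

R(A) = exp(−0.000018 × 8760) = 0.854123
R(B) = exp(−0.000033 × 8760) = 0.748952
R(C) = exp(−0.000036 × 8760) = 0.729526
R(D) = exp(−0.000014 × 8760) = 0.884582
R(E) = exp(−0.000018 × 8760) = 0.854123
R(F) = exp(−0.0000014 × 8760) = 0.987811
Parallel (A, B, and C): 1 − (1 − 0.854123)(1 − 0.748952)(1 − 0.729526) = 0.990095
Series (D and E): 0.884582 × 0.854123 = 0.755542
Parallel ([0.755542] and F): 1 − (1 − 0.755542)(1 − 0.987811) = 0.997020
Series ([0.990095] and [0.997020]): 0.990095 × 0.997020 = 0.9871

0.9871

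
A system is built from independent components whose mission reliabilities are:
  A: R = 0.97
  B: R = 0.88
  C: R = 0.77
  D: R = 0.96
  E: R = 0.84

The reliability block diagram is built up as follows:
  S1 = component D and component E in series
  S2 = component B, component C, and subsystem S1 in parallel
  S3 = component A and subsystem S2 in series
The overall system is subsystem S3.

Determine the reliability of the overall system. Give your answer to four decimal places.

0.9648

Series (D and E): 0.960000 × 0.840000 = 0.806400
Parallel (B, C, and [0.806400]): 1 − (1 − 0.880000)(1 − 0.770000)(1 − 0.806400) = 0.994657
Series (A and [0.994657]): 0.970000 × 0.994657 = 0.9648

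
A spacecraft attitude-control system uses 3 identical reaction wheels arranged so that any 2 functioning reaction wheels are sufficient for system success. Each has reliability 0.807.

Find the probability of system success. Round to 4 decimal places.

R = Σ_{i=2}^{3} C(3,i) p^i (1−p)^{3−i} with p = 0.807
C(3,2)·0.807^2·0.193^1 = 0.377073
C(3,3)·0.807^3·0.193^0 = 0.525558
Sum = 0.9026

0.9026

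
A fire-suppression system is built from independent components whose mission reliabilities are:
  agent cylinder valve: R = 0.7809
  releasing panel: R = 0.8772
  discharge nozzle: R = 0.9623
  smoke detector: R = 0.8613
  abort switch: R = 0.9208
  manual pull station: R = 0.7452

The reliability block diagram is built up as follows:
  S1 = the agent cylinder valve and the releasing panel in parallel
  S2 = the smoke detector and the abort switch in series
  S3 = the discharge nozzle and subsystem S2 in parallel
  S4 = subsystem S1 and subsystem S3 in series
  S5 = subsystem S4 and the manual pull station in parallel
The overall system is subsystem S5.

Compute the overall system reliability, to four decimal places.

0.9912

Parallel (agent cylinder valve and releasing panel): 1 − (1 − 0.780900)(1 − 0.877200) = 0.973095
Series (smoke detector and abort switch): 0.861300 × 0.920800 = 0.793085
Parallel (discharge nozzle and [0.793085]): 1 − (1 − 0.962300)(1 − 0.793085) = 0.992199
Series ([0.973095] and [0.992199]): 0.973095 × 0.992199 = 0.965504
Parallel ([0.965504] and manual pull station): 1 − (1 − 0.965504)(1 − 0.745200) = 0.9912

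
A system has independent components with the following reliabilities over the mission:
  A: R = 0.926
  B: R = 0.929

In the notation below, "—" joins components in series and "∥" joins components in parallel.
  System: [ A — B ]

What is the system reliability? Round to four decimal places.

Series (A and B): 0.926000 × 0.929000 = 0.8603

0.8603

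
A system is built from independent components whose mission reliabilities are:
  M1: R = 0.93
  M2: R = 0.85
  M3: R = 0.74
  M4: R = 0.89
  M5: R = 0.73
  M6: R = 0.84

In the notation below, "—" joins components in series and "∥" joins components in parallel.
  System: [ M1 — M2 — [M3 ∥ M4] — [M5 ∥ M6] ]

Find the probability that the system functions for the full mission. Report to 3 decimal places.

Parallel (M3 and M4): 1 − (1 − 0.74000)(1 − 0.89000) = 0.97140
Parallel (M5 and M6): 1 − (1 − 0.73000)(1 − 0.84000) = 0.95680
Series (M1, M2, [0.97140], and [0.95680]): 0.93000 × 0.85000 × 0.97140 × 0.95680 = 0.735

0.735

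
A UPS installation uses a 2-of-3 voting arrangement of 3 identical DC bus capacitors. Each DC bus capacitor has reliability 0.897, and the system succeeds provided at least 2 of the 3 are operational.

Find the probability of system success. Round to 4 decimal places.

R = Σ_{i=2}^{3} C(3,i) p^i (1−p)^{3−i} with p = 0.897
C(3,2)·0.897^2·0.103^1 = 0.248624
C(3,3)·0.897^3·0.103^0 = 0.721734
Sum = 0.9704

0.9704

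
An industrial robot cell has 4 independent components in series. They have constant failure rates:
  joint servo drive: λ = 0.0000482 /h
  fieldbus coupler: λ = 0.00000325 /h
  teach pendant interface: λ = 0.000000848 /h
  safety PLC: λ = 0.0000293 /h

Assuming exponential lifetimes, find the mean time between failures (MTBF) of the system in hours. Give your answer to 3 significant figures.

Series of exponential components: λ_sys = Σ λ_i
λ_sys = 0.0000482 + 0.00000325 + 0.000000848 + 0.0000293 = 8.1598e-05 /h
MTBF = 1 / λ_sys = 12300 h

12300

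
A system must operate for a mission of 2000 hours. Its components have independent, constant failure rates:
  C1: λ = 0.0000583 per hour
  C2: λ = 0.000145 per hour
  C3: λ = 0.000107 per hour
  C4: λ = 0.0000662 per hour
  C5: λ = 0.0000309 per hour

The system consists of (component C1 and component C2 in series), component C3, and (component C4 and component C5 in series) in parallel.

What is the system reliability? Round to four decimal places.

0.9886

R(C1) = exp(−0.0000583 × 2000) = 0.889941
R(C2) = exp(−0.000145 × 2000) = 0.748264
R(C3) = exp(−0.000107 × 2000) = 0.807348
R(C4) = exp(−0.0000662 × 2000) = 0.875991
R(C5) = exp(−0.0000309 × 2000) = 0.940071
Series (C1 and C2): 0.889941 × 0.748264 = 0.665911
Series (C4 and C5): 0.875991 × 0.940071 = 0.823494
Parallel ([0.665911], C3, and [0.823494]): 1 − (1 − 0.665911)(1 − 0.807348)(1 − 0.823494) = 0.9886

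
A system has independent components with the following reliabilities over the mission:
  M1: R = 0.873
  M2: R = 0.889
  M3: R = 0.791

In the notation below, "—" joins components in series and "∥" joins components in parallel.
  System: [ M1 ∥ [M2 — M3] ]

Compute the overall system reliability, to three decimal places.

Series (M2 and M3): 0.88900 × 0.79100 = 0.70320
Parallel (M1 and [0.70320]): 1 − (1 − 0.87300)(1 − 0.70320) = 0.962

0.962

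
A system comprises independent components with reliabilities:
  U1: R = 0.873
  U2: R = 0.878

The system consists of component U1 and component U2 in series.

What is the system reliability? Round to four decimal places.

0.7665

Series (U1 and U2): 0.873000 × 0.878000 = 0.7665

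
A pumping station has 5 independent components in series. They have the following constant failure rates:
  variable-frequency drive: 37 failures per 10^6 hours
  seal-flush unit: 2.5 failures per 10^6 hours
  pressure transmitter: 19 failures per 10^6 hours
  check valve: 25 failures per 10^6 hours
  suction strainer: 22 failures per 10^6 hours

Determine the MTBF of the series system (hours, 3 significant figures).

9480

Series of exponential components: λ_sys = Σ λ_i
λ_sys = 0.000037 + 0.0000025 + 0.000019 + 0.000025 + 0.000022 = 1.0550e-04 /h
MTBF = 1 / λ_sys = 9480 h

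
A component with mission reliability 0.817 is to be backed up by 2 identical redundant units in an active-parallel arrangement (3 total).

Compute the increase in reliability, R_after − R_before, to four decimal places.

0.1769

R_before = 0.817
R_after = 1 − (1 − 0.817)^3 = 0.9939
ΔR = 0.9939 − 0.817 = 0.1769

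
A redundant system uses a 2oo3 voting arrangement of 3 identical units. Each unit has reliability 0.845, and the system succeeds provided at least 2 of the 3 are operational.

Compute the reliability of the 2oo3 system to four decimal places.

0.9354

R = Σ_{i=2}^{3} C(3,i) p^i (1−p)^{3−i} with p = 0.845
C(3,2)·0.845^2·0.155^1 = 0.332022
C(3,3)·0.845^3·0.155^0 = 0.603351
Sum = 0.9354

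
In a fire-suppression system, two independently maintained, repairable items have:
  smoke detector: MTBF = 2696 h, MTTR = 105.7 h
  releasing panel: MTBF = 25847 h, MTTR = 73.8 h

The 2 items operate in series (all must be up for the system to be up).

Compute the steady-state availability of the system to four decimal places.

A(smoke detector) = MTBF/(MTBF+MTTR) = 2696/(2696+105.7) = 0.962273
A(releasing panel) = MTBF/(MTBF+MTTR) = 25847/(25847+73.8) = 0.997153
Series availability: 0.962273 × 0.997153 = 0.9595

0.9595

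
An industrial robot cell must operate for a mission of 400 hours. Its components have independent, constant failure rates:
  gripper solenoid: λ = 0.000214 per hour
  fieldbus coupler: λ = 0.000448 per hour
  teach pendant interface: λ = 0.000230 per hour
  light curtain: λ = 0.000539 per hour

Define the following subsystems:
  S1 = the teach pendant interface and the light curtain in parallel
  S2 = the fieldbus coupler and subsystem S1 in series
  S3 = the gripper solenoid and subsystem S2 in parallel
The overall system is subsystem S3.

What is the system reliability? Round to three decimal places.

R(gripper solenoid) = exp(−0.000214 × 400) = 0.91796
R(fieldbus coupler) = exp(−0.000448 × 400) = 0.83594
R(teach pendant interface) = exp(−0.000230 × 400) = 0.91211
R(light curtain) = exp(−0.000539 × 400) = 0.80606
Parallel (teach pendant interface and light curtain): 1 − (1 − 0.91211)(1 − 0.80606) = 0.98295
Series (fieldbus coupler and [0.98295]): 0.83594 × 0.98295 = 0.82169
Parallel (gripper solenoid and [0.82169]): 1 − (1 − 0.91796)(1 − 0.82169) = 0.985

0.985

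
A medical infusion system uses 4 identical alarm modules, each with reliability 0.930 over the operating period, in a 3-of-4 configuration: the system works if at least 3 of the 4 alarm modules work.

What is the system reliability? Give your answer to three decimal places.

R = Σ_{i=3}^{4} C(4,i) p^i (1−p)^{4−i} with p = 0.930
C(4,3)·0.930^3·0.070^1 = 0.22522
C(4,4)·0.930^4·0.070^0 = 0.74805
Sum = 0.973

0.973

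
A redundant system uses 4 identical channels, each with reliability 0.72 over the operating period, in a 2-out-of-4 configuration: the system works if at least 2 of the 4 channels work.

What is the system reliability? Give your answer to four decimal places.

R = Σ_{i=2}^{4} C(4,i) p^i (1−p)^{4−i} with p = 0.72
C(4,2)·0.72^2·0.28^2 = 0.243855
C(4,3)·0.72^3·0.28^1 = 0.418038
C(4,4)·0.72^4·0.28^0 = 0.268739
Sum = 0.9306

0.9306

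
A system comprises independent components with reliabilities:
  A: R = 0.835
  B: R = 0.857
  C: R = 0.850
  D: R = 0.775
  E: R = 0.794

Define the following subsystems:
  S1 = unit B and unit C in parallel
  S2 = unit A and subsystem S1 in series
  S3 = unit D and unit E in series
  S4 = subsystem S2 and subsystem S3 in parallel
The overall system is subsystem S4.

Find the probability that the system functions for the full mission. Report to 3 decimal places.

0.930

Parallel (B and C): 1 − (1 − 0.85700)(1 − 0.85000) = 0.97855
Series (A and [0.97855]): 0.83500 × 0.97855 = 0.81709
Series (D and E): 0.77500 × 0.79400 = 0.61535
Parallel ([0.81709] and [0.61535]): 1 − (1 − 0.81709)(1 − 0.61535) = 0.930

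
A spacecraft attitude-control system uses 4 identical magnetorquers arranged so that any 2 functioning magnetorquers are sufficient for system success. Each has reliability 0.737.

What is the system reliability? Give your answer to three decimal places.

0.942

R = Σ_{i=2}^{4} C(4,i) p^i (1−p)^{4−i} with p = 0.737
C(4,2)·0.737^2·0.263^2 = 0.22542
C(4,3)·0.737^3·0.263^1 = 0.42113
C(4,4)·0.737^4·0.263^0 = 0.29503
Sum = 0.942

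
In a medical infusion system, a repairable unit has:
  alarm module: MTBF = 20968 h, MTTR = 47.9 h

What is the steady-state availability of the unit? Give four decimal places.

0.9977

A(alarm module) = MTBF/(MTBF+MTTR) = 20968/(20968+47.9) = 0.9977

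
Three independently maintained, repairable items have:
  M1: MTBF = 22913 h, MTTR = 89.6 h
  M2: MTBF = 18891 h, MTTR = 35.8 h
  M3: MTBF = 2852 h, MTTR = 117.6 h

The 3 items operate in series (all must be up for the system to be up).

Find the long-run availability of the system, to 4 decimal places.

A(M1) = MTBF/(MTBF+MTTR) = 22913/(22913+89.6) = 0.996105
A(M2) = MTBF/(MTBF+MTTR) = 18891/(18891+35.8) = 0.998109
A(M3) = MTBF/(MTBF+MTTR) = 2852/(2852+117.6) = 0.960399
Series availability: 0.996105 × 0.998109 × 0.960399 = 0.9548

0.9548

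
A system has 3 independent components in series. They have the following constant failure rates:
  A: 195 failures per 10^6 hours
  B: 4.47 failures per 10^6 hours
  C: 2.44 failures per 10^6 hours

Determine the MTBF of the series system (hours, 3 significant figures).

4950

Series of exponential components: λ_sys = Σ λ_i
λ_sys = 0.000195 + 0.00000447 + 0.00000244 = 2.0191e-04 /h
MTBF = 1 / λ_sys = 4950 h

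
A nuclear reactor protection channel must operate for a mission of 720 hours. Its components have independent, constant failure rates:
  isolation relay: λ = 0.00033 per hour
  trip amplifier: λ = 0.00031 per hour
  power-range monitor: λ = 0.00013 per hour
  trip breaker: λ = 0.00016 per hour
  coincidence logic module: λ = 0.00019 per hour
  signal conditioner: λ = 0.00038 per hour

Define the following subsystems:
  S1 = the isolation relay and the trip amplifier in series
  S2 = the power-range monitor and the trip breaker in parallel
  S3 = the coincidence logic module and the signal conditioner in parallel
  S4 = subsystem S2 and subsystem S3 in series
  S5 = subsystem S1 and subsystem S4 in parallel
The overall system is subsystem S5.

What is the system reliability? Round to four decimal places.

0.9852

R(isolation relay) = exp(−0.00033 × 720) = 0.788518
R(trip amplifier) = exp(−0.00031 × 720) = 0.799955
R(power-range monitor) = exp(−0.00013 × 720) = 0.910647
R(trip breaker) = exp(−0.00016 × 720) = 0.891188
R(coincidence logic module) = exp(−0.00019 × 720) = 0.872145
R(signal conditioner) = exp(−0.00038 × 720) = 0.760636
Series (isolation relay and trip amplifier): 0.788518 × 0.799955 = 0.630779
Parallel (power-range monitor and trip breaker): 1 − (1 − 0.910647)(1 − 0.891188) = 0.990277
Parallel (coincidence logic module and signal conditioner): 1 − (1 − 0.872145)(1 − 0.760636) = 0.969396
Series ([0.990277] and [0.969396]): 0.990277 × 0.969396 = 0.959971
Parallel ([0.630779] and [0.959971]): 1 − (1 − 0.630779)(1 − 0.959971) = 0.9852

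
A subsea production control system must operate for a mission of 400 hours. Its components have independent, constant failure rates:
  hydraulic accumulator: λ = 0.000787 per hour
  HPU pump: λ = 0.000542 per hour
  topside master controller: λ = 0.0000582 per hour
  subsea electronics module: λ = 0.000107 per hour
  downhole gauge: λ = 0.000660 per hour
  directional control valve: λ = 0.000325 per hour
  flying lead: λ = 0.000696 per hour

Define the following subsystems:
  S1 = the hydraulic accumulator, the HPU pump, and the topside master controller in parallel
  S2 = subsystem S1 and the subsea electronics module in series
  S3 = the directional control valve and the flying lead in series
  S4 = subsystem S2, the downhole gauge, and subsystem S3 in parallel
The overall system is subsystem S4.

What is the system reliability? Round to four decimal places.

R(hydraulic accumulator) = exp(−0.000787 × 400) = 0.729935
R(HPU pump) = exp(−0.000542 × 400) = 0.805091
R(topside master controller) = exp(−0.0000582 × 400) = 0.976989
R(subsea electronics module) = exp(−0.000107 × 400) = 0.958103
R(downhole gauge) = exp(−0.000660 × 400) = 0.767974
R(directional control valve) = exp(−0.000325 × 400) = 0.878095
R(flying lead) = exp(−0.000696 × 400) = 0.756994
Parallel (hydraulic accumulator, HPU pump, and topside master controller): 1 − (1 − 0.729935)(1 − 0.805091)(1 − 0.976989) = 0.998789
Series ([0.998789] and subsea electronics module): 0.998789 × 0.958103 = 0.956943
Series (directional control valve and flying lead): 0.878095 × 0.756994 = 0.664713
Parallel ([0.956943], downhole gauge, and [0.664713]): 1 − (1 − 0.956943)(1 − 0.767974)(1 − 0.664713) = 0.9967

0.9967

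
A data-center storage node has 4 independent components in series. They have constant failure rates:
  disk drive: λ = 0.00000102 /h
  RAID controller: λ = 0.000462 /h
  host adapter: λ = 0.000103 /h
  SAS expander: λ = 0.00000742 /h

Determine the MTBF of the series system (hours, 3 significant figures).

Series of exponential components: λ_sys = Σ λ_i
λ_sys = 0.00000102 + 0.000462 + 0.000103 + 0.00000742 = 5.7344e-04 /h
MTBF = 1 / λ_sys = 1740 h

1740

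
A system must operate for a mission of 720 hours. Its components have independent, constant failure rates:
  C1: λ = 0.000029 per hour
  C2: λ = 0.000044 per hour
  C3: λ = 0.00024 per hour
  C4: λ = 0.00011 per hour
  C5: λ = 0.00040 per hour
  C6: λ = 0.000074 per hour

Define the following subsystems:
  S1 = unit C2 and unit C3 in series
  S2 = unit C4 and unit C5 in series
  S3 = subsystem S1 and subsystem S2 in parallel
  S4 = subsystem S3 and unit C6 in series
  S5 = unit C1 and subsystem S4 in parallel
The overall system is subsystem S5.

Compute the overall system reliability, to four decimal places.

0.9978

R(C1) = exp(−0.000029 × 720) = 0.979336
R(C2) = exp(−0.000044 × 720) = 0.968817
R(C3) = exp(−0.00024 × 720) = 0.841306
R(C4) = exp(−0.00011 × 720) = 0.923855
R(C5) = exp(−0.00040 × 720) = 0.749762
R(C6) = exp(−0.000074 × 720) = 0.948115
Series (C2 and C3): 0.968817 × 0.841306 = 0.815072
Series (C4 and C5): 0.923855 × 0.749762 = 0.692671
Parallel ([0.815072] and [0.692671]): 1 − (1 − 0.815072)(1 − 0.692671) = 0.943166
Series ([0.943166] and C6): 0.943166 × 0.948115 = 0.894230
Parallel (C1 and [0.894230]): 1 − (1 − 0.979336)(1 − 0.894230) = 0.9978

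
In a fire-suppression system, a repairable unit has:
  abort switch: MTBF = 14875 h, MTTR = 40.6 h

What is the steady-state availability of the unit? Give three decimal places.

0.997

A(abort switch) = MTBF/(MTBF+MTTR) = 14875/(14875+40.6) = 0.997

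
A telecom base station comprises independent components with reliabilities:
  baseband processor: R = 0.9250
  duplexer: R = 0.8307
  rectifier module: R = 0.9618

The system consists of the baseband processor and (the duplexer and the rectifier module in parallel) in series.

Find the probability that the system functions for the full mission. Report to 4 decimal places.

Parallel (duplexer and rectifier module): 1 − (1 − 0.830700)(1 − 0.961800) = 0.993533
Series (baseband processor and [0.993533]): 0.925000 × 0.993533 = 0.9190

0.9190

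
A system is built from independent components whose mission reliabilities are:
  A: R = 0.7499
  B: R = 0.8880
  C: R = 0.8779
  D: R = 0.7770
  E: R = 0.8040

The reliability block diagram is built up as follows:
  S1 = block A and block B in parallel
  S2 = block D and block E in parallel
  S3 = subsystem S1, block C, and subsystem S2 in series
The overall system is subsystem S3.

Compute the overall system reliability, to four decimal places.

0.8160

Parallel (A and B): 1 − (1 − 0.749900)(1 − 0.888000) = 0.971989
Parallel (D and E): 1 − (1 − 0.777000)(1 − 0.804000) = 0.956292
Series ([0.971989], C, and [0.956292]): 0.971989 × 0.877900 × 0.956292 = 0.8160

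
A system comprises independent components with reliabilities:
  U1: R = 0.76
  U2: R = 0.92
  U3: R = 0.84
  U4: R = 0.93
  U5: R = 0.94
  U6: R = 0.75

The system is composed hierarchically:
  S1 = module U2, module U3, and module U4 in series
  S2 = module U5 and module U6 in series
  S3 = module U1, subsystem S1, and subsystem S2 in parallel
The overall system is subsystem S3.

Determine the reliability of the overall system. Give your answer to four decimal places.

Series (U2, U3, and U4): 0.920000 × 0.840000 × 0.930000 = 0.718704
Series (U5 and U6): 0.940000 × 0.750000 = 0.705000
Parallel (U1, [0.718704], and [0.705000]): 1 − (1 − 0.760000)(1 − 0.718704)(1 − 0.705000) = 0.9801

0.9801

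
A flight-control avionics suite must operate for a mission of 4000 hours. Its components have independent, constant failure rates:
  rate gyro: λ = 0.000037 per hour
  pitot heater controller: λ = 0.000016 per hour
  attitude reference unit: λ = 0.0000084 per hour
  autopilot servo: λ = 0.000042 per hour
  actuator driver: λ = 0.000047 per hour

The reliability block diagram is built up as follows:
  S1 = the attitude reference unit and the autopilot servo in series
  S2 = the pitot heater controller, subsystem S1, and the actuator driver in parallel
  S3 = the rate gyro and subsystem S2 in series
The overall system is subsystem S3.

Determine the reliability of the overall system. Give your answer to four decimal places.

0.8608

R(rate gyro) = exp(−0.000037 × 4000) = 0.862431
R(pitot heater controller) = exp(−0.000016 × 4000) = 0.938005
R(attitude reference unit) = exp(−0.0000084 × 4000) = 0.966958
R(autopilot servo) = exp(−0.000042 × 4000) = 0.845354
R(actuator driver) = exp(−0.000047 × 4000) = 0.828615
Series (attitude reference unit and autopilot servo): 0.966958 × 0.845354 = 0.817422
Parallel (pitot heater controller, [0.817422], and actuator driver): 1 − (1 − 0.938005)(1 − 0.817422)(1 − 0.828615) = 0.998060
Series (rate gyro and [0.998060]): 0.862431 × 0.998060 = 0.8608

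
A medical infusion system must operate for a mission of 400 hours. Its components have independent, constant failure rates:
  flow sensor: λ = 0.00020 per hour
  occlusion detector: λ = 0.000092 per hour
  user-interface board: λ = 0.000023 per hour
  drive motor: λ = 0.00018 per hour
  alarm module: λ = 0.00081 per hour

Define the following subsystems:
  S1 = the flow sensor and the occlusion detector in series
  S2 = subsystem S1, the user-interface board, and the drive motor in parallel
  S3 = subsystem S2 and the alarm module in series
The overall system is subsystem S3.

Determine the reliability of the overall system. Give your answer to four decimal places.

0.7232

R(flow sensor) = exp(−0.00020 × 400) = 0.923116
R(occlusion detector) = exp(−0.000092 × 400) = 0.963869
R(user-interface board) = exp(−0.000023 × 400) = 0.990842
R(drive motor) = exp(−0.00018 × 400) = 0.930531
R(alarm module) = exp(−0.00081 × 400) = 0.723250
Series (flow sensor and occlusion detector): 0.923116 × 0.963869 = 0.889763
Parallel ([0.889763], user-interface board, and drive motor): 1 − (1 − 0.889763)(1 − 0.990842)(1 − 0.930531) = 0.999930
Series ([0.999930] and alarm module): 0.999930 × 0.723250 = 0.7232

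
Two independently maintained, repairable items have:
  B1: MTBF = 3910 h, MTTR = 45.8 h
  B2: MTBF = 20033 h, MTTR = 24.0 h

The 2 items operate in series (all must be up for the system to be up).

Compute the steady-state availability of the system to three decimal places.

A(B1) = MTBF/(MTBF+MTTR) = 3910/(3910+45.8) = 0.988422
A(B2) = MTBF/(MTBF+MTTR) = 20033/(20033+24.0) = 0.998803
Series availability: 0.988422 × 0.998803 = 0.987

0.987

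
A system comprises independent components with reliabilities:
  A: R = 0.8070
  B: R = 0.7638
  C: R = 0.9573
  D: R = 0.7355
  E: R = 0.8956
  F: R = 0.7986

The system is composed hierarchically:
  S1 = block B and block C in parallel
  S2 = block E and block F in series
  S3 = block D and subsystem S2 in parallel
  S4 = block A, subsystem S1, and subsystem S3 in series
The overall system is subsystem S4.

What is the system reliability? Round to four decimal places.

0.7387

Parallel (B and C): 1 − (1 − 0.763800)(1 − 0.957300) = 0.989914
Series (E and F): 0.895600 × 0.798600 = 0.715226
Parallel (D and [0.715226]): 1 − (1 − 0.735500)(1 − 0.715226) = 0.924677
Series (A, [0.989914], and [0.924677]): 0.807000 × 0.989914 × 0.924677 = 0.7387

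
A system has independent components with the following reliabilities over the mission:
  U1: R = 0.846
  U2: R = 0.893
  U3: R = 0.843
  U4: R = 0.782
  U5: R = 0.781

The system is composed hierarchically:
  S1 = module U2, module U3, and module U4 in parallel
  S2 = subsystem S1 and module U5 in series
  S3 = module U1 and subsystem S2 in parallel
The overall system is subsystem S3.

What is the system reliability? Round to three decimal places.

Parallel (U2, U3, and U4): 1 − (1 − 0.89300)(1 − 0.84300)(1 − 0.78200) = 0.99634
Series ([0.99634] and U5): 0.99634 × 0.78100 = 0.77814
Parallel (U1 and [0.77814]): 1 − (1 − 0.84600)(1 − 0.77814) = 0.966

0.966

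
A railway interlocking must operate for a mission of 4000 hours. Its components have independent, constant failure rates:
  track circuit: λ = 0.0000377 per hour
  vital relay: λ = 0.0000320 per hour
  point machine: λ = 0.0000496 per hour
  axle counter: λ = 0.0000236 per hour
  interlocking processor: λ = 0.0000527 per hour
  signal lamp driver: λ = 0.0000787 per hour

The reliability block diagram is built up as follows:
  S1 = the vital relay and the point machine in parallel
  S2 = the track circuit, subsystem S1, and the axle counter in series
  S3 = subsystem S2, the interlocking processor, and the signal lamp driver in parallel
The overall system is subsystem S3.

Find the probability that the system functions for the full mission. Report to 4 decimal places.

0.9880

R(track circuit) = exp(−0.0000377 × 4000) = 0.860020
R(vital relay) = exp(−0.0000320 × 4000) = 0.879853
R(point machine) = exp(−0.0000496 × 4000) = 0.820042
R(axle counter) = exp(−0.0000236 × 4000) = 0.909919
R(interlocking processor) = exp(−0.0000527 × 4000) = 0.809936
R(signal lamp driver) = exp(−0.0000787 × 4000) = 0.729935
Parallel (vital relay and point machine): 1 − (1 − 0.879853)(1 − 0.820042) = 0.978379
Series (track circuit, [0.978379], and axle counter): 0.860020 × 0.978379 × 0.909919 = 0.765629
Parallel ([0.765629], interlocking processor, and signal lamp driver): 1 − (1 − 0.765629)(1 − 0.809936)(1 − 0.729935) = 0.9880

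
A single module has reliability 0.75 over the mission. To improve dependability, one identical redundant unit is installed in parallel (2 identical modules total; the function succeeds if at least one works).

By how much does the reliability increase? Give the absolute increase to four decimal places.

0.1875

R_before = 0.75
R_after = 1 − (1 − 0.75)^2 = 0.9375
ΔR = 0.9375 − 0.75 = 0.1875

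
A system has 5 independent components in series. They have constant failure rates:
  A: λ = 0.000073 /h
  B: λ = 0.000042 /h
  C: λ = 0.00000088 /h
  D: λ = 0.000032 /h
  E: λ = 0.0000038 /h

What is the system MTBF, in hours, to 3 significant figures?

Series of exponential components: λ_sys = Σ λ_i
λ_sys = 0.000073 + 0.000042 + 0.00000088 + 0.000032 + 0.0000038 = 1.5168e-04 /h
MTBF = 1 / λ_sys = 6590 h

6590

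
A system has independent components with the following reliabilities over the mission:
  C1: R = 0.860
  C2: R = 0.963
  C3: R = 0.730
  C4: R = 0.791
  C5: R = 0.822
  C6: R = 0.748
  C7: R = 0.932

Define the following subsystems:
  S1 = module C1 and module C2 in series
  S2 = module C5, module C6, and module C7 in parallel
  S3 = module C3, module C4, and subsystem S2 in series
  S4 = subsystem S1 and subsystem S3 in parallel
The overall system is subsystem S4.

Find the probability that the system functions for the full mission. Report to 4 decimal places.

0.9271

Series (C1 and C2): 0.860000 × 0.963000 = 0.828180
Parallel (C5, C6, and C7): 1 − (1 − 0.822000)(1 − 0.748000)(1 − 0.932000) = 0.996950
Series (C3, C4, and [0.996950]): 0.730000 × 0.791000 × 0.996950 = 0.575669
Parallel ([0.828180] and [0.575669]): 1 − (1 − 0.828180)(1 − 0.575669) = 0.9271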